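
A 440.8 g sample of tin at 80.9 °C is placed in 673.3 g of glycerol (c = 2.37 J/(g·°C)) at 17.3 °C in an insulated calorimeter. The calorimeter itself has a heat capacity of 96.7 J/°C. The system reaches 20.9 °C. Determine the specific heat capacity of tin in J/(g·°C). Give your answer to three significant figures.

q_gained = (673.3 × 2.37 + 96.7) × (20.9 − 17.3) = 6093 J
q_lost = 440.8 × c × (80.9 − 20.9) = 26448 c
Set equal: c = 6093 / 26448 = 0.230 J/(g·°C)

c = 0.230 J/(g·°C)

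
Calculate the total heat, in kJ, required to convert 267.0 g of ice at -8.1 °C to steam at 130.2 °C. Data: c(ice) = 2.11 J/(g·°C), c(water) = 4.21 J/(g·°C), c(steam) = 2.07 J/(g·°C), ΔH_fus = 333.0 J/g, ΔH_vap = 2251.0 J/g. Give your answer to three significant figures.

q1 (heat ice -8.1→0.0 °C): 267.0 × 2.11 × 8.1 = 4563 J
q2 (melt at 0 °C): 267.0 × 333.0 = 88911 J
q3 (heat water 0.0→100.0 °C): 267.0 × 4.21 × 100.0 = 112407 J
q4 (vaporize at 100 °C): 267.0 × 2251.0 = 601017 J
q5 (heat steam 100.0→130.2 °C): 267.0 × 2.07 × 30.2 = 16691 J
Total: 4563 + 88911 + 112407 + 601017 + 16691 = 823589 J = 824 kJ

q = 824 kJ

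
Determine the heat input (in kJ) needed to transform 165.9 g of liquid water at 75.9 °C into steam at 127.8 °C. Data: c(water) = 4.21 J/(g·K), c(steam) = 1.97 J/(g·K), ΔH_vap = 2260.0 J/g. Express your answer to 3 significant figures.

q1 (heat water 75.9→100.0 °C): 165.9 × 4.21 × 24.1 = 16832 J
q2 (vaporize at 100 °C): 165.9 × 2260.0 = 374934 J
q3 (heat steam 100.0→127.8 °C): 165.9 × 1.97 × 27.8 = 9086 J
Total: 16832 + 374934 + 9086 = 400852 J = 401 kJ

q = 401 kJ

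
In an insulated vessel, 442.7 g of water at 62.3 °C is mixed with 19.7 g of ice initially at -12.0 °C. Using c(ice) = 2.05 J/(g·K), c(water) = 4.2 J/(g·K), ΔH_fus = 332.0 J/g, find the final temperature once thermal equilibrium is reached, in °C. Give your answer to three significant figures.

Heat to bring ice to 0 °C and melt it: q₁ = 19.7×2.05×12.0 + 19.7×332.0 = 7025.0 J
Heat the water can supply cooling to 0 °C: 442.7×4.2×62.3 = 115837 J > q₁, so all ice melts.
Energy balance: 442.7×4.2×(62.3 − T) = 7025.0 + 19.7×4.2×(T − 0)
1859.34(62.3 − T) = 7025.0 + 82.74 T
115837 − 7025.0 = 1942.08 T
T = 108812.0 / 1942.08 = 56.03 °C

T_f = 56.0 °C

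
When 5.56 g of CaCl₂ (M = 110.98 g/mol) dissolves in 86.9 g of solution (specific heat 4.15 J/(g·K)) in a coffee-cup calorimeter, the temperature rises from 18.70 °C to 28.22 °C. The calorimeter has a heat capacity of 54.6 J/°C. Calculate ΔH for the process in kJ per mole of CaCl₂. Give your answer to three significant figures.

|ΔT| = |28.22 − 18.70| = 9.52 °C
|q_surr| = (86.9 × 4.15 + 54.6) × 9.52 = 415.235 × 9.52 = 3953 J
n(CaCl₂) = 5.56 / 110.98 = 0.05010 mol
Temperature rose, so q_rxn = −|q_surr| = -3.953 kJ
ΔH = q_rxn / n = -78.90 kJ/mol

ΔH = -78.9 kJ/mol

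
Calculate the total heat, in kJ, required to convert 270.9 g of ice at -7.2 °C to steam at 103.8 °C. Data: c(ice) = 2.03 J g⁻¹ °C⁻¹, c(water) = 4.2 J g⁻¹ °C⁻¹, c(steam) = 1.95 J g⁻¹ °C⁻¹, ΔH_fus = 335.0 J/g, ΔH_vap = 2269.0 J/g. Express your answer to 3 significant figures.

q = 825 kJ

q1 (heat ice -7.2→0.0 °C): 270.9 × 2.03 × 7.2 = 3959 J
q2 (melt at 0 °C): 270.9 × 335.0 = 90752 J
q3 (heat water 0.0→100.0 °C): 270.9 × 4.2 × 100.0 = 113778 J
q4 (vaporize at 100 °C): 270.9 × 2269.0 = 614672 J
q5 (heat steam 100.0→103.8 °C): 270.9 × 1.95 × 3.8 = 2007 J
Total: 3959 + 90752 + 113778 + 614672 + 2007 = 825168 J = 825 kJ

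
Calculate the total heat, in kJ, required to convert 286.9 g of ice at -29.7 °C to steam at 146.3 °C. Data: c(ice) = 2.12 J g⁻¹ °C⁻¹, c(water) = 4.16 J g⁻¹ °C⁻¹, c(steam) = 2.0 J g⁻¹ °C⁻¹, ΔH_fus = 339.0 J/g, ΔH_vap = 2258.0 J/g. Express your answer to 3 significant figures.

q = 909 kJ

q1 (heat ice -29.7→0.0 °C): 286.9 × 2.12 × 29.7 = 18064 J
q2 (melt at 0 °C): 286.9 × 339.0 = 97259 J
q3 (heat water 0.0→100.0 °C): 286.9 × 4.16 × 100.0 = 119350 J
q4 (vaporize at 100 °C): 286.9 × 2258.0 = 647820 J
q5 (heat steam 100.0→146.3 °C): 286.9 × 2.0 × 46.3 = 26567 J
Total: 18064 + 97259 + 119350 + 647820 + 26567 = 909060 J = 909 kJ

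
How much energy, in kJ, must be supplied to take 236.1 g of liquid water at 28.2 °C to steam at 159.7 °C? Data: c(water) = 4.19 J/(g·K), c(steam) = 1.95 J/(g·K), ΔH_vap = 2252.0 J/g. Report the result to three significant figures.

q1 (heat water 28.2→100.0 °C): 236.1 × 4.19 × 71.8 = 71029 J
q2 (vaporize at 100 °C): 236.1 × 2252.0 = 531697 J
q3 (heat steam 100.0→159.7 °C): 236.1 × 1.95 × 59.7 = 27486 J
Total: 71029 + 531697 + 27486 = 630212 J = 630 kJ

q = 630 kJ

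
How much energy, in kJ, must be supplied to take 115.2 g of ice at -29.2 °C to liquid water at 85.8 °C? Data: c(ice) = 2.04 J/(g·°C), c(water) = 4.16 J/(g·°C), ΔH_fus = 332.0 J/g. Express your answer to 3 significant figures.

q1 (heat ice -29.2→0.0 °C): 115.2 × 2.04 × 29.2 = 6862 J
q2 (melt at 0 °C): 115.2 × 332.0 = 38246 J
q3 (heat water 0.0→85.8 °C): 115.2 × 4.16 × 85.8 = 41118 J
Total: 6862 + 38246 + 41118 = 86226 J = 86.2 kJ

q = 86.2 kJ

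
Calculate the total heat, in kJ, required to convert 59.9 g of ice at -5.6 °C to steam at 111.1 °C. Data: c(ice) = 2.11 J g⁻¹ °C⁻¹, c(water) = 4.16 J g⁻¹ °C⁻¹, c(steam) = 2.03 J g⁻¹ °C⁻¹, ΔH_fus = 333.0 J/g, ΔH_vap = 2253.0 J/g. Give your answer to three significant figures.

q1 (heat ice -5.6→0.0 °C): 59.9 × 2.11 × 5.6 = 708 J
q2 (melt at 0 °C): 59.9 × 333.0 = 19947 J
q3 (heat water 0.0→100.0 °C): 59.9 × 4.16 × 100.0 = 24918 J
q4 (vaporize at 100 °C): 59.9 × 2253.0 = 134955 J
q5 (heat steam 100.0→111.1 °C): 59.9 × 2.03 × 11.1 = 1350 J
Total: 708 + 19947 + 24918 + 134955 + 1350 = 181878 J = 182 kJ

q = 182 kJ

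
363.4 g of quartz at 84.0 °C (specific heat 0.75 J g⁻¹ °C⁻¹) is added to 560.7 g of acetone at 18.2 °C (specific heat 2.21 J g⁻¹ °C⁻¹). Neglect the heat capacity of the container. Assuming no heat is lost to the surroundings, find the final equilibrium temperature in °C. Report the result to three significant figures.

T_f = 30.1 °C

Heat lost by quartz = heat gained by acetone.
(363.4)(0.75)(84.0 − T) = (560.7)(2.21)(T − 18.2)
272.55 (84.0 − T) = 1239.147 (T − 18.2)
22894 − 272.55 T = 1239.147 T − 22552
45446 = 1511.697 T
T = 30.06 °C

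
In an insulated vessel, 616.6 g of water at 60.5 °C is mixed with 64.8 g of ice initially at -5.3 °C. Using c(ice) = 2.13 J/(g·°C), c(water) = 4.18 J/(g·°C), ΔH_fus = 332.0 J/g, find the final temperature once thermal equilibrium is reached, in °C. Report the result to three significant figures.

Heat to bring ice to 0 °C and melt it: q₁ = 64.8×2.13×5.3 + 64.8×332.0 = 22245 J
Heat the water can supply cooling to 0 °C: 616.6×4.18×60.5 = 155932 J > q₁, so all ice melts.
Energy balance: 616.6×4.18×(60.5 − T) = 22245 + 64.8×4.18×(T − 0)
2577.388(60.5 − T) = 22245 + 270.864 T
155932 − 22245 = 2848.252 T
T = 133687 / 2848.252 = 46.94 °C

T_f = 46.9 °C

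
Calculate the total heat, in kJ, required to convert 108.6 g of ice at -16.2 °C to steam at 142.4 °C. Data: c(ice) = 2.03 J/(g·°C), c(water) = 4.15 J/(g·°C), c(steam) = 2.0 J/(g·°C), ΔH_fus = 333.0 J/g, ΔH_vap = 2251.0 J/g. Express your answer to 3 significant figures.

q1 (heat ice -16.2→0.0 °C): 108.6 × 2.03 × 16.2 = 3571 J
q2 (melt at 0 °C): 108.6 × 333.0 = 36164 J
q3 (heat water 0.0→100.0 °C): 108.6 × 4.15 × 100.0 = 45069 J
q4 (vaporize at 100 °C): 108.6 × 2251.0 = 244459 J
q5 (heat steam 100.0→142.4 °C): 108.6 × 2.0 × 42.4 = 9209 J
Total: 3571 + 36164 + 45069 + 244459 + 9209 = 338472 J = 338 kJ

q = 338 kJ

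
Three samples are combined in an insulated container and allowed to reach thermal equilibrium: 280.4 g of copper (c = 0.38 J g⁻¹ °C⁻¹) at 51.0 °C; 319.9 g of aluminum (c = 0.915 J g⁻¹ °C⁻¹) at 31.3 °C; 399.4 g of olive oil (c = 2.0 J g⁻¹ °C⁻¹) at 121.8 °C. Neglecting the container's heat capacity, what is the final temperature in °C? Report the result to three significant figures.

Σ mᵢcᵢ(T − Tᵢ) = 0  ⇒  T = Σ mᵢcᵢTᵢ / Σ mᵢcᵢ
Σ mᵢcᵢ = 280.4×0.38 + 319.9×0.915 + 399.4×2.0 = 1198.0605
Σ mᵢcᵢTᵢ = 106.552×51.0 + 292.7085×31.3 + 798.8×121.8 = 111890
T = 111890 / 1198.0605 = 93.39 °C

T_f = 93.4 °C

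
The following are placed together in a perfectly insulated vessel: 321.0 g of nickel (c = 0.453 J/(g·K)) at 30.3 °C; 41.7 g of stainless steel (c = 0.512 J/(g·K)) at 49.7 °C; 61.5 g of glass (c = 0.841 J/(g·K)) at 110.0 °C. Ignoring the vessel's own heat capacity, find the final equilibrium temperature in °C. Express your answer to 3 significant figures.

T_f = 51.1 °C

Σ mᵢcᵢ(T − Tᵢ) = 0  ⇒  T = Σ mᵢcᵢTᵢ / Σ mᵢcᵢ
Σ mᵢcᵢ = 321.0×0.453 + 41.7×0.512 + 61.5×0.841 = 218.4849
Σ mᵢcᵢTᵢ = 145.413×30.3 + 21.3504×49.7 + 51.7215×110.0 = 11156
T = 11156 / 218.4849 = 51.06 °C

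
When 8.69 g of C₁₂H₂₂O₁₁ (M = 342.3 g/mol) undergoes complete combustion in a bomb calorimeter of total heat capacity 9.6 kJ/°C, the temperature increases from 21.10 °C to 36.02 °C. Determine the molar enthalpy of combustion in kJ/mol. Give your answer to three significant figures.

ΔH = -5640 kJ/mol

ΔT = 36.02 − 21.10 = 14.92 °C
q_cal = C_cal × ΔT = 9.6 × 14.92 = 143.232 kJ
n = 8.69 / 342.3 = 0.02539 mol
q_rxn = −q_cal = -143.232 kJ
ΔH = -143.232 / 0.02539 = -5641 kJ/mol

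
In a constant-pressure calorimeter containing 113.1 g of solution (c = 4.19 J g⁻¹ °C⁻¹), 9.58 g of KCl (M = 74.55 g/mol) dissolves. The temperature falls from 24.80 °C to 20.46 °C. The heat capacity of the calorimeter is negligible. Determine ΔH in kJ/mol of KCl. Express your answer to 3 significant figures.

|ΔT| = |20.46 − 24.80| = 4.34 °C
|q_surr| = (113.1 × 4.19) × 4.34 = 473.889 × 4.34 = 2057 J
n(KCl) = 9.58 / 74.55 = 0.1285 mol
Temperature fell, so q_rxn = +|q_surr| = 2.057 kJ
ΔH = q_rxn / n = 16.01 kJ/mol

ΔH = 16.0 kJ/mol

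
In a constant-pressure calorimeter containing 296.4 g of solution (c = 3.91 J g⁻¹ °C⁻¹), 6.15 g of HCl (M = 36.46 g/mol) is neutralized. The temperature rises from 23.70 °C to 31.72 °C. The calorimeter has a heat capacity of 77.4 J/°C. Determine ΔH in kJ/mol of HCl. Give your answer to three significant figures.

|ΔT| = |31.72 − 23.70| = 8.02 °C
|q_surr| = (296.4 × 3.91 + 77.4) × 8.02 = 1236.324 × 8.02 = 9915 J
n(HCl) = 6.15 / 36.46 = 0.1687 mol
Temperature rose, so q_rxn = −|q_surr| = -9.915 kJ
ΔH = q_rxn / n = -58.77 kJ/mol

ΔH = -58.8 kJ/mol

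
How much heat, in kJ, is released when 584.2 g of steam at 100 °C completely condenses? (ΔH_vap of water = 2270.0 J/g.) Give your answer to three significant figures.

q = m × ΔH_vap = 584.2 × 2270.0 = 1326000 J = 1330 kJ

q = 1330 kJ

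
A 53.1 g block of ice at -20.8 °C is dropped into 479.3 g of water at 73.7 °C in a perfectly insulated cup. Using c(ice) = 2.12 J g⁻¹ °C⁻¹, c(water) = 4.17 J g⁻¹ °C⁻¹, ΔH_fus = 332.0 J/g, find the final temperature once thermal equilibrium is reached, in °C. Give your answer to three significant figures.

T_f = 57.4 °C

Heat to bring ice to 0 °C and melt it: q₁ = 53.1×2.12×20.8 + 53.1×332.0 = 19971 J
Heat the water can supply cooling to 0 °C: 479.3×4.17×73.7 = 147303 J > q₁, so all ice melts.
Energy balance: 479.3×4.17×(73.7 − T) = 19971 + 53.1×4.17×(T − 0)
1998.681(73.7 − T) = 19971 + 221.427 T
147303 − 19971 = 2220.108 T
T = 127332 / 2220.108 = 57.35 °C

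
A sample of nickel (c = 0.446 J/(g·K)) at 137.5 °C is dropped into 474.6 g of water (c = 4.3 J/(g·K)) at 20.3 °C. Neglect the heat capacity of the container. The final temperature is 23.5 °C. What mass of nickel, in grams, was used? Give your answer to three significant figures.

m = 128 g

q_gained = (474.6 × 4.3) × (23.5 − 20.3) = 6530 J
q_lost = m × 0.446 × (137.5 − 23.5) = 50.844 m
m = 6530 / 50.844 = 128 g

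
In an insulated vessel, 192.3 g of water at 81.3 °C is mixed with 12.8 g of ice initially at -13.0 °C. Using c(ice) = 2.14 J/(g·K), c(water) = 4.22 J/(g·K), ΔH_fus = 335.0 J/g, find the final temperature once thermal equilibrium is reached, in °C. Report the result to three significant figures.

T_f = 70.9 °C

Heat to bring ice to 0 °C and melt it: q₁ = 12.8×2.14×13.0 + 12.8×335.0 = 4644.1 J
Heat the water can supply cooling to 0 °C: 192.3×4.22×81.3 = 65975.4 J > q₁, so all ice melts.
Energy balance: 192.3×4.22×(81.3 − T) = 4644.1 + 12.8×4.22×(T − 0)
811.506(81.3 − T) = 4644.1 + 54.016 T
65975.4 − 4644.1 = 865.522 T
T = 61331.3 / 865.522 = 70.86 °C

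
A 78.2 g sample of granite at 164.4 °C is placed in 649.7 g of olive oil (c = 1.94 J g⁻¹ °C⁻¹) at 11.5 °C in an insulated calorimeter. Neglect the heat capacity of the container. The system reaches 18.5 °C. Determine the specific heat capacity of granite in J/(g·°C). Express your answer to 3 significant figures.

c = 0.773 J/(g·°C)

q_gained = (649.7 × 1.94) × (18.5 − 11.5) = 8823 J
q_lost = 78.2 × c × (164.4 − 18.5) = 11409.38 c
Set equal: c = 8823 / 11409.38 = 0.773 J/(g·°C)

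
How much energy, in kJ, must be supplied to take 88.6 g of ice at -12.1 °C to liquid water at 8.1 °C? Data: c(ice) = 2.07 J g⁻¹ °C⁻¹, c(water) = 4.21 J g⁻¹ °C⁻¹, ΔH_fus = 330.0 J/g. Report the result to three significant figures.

q = 34.5 kJ

q1 (heat ice -12.1→0.0 °C): 88.6 × 2.07 × 12.1 = 2219 J
q2 (melt at 0 °C): 88.6 × 330.0 = 29238 J
q3 (heat water 0.0→8.1 °C): 88.6 × 4.21 × 8.1 = 3021 J
Total: 2219 + 29238 + 3021 = 34478 J = 34.5 kJ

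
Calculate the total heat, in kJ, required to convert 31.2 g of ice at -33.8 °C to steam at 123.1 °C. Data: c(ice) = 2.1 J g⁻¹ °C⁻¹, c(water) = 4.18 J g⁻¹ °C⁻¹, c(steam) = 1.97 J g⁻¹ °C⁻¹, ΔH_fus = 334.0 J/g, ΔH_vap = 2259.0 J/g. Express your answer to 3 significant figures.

q = 97.6 kJ

q1 (heat ice -33.8→0.0 °C): 31.2 × 2.1 × 33.8 = 2215 J
q2 (melt at 0 °C): 31.2 × 334.0 = 10421 J
q3 (heat water 0.0→100.0 °C): 31.2 × 4.18 × 100.0 = 13042 J
q4 (vaporize at 100 °C): 31.2 × 2259.0 = 70481 J
q5 (heat steam 100.0→123.1 °C): 31.2 × 1.97 × 23.1 = 1420 J
Total: 2215 + 10421 + 13042 + 70481 + 1420 = 97579 J = 97.6 kJ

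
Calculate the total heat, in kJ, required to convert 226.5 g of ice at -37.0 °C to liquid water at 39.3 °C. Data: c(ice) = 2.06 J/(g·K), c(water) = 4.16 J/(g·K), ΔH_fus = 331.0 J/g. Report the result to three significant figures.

q1 (heat ice -37.0→0.0 °C): 226.5 × 2.06 × 37.0 = 17264 J
q2 (melt at 0 °C): 226.5 × 331.0 = 74972 J
q3 (heat water 0.0→39.3 °C): 226.5 × 4.16 × 39.3 = 37030 J
Total: 17264 + 74972 + 37030 = 129266 J = 129 kJ

q = 129 kJ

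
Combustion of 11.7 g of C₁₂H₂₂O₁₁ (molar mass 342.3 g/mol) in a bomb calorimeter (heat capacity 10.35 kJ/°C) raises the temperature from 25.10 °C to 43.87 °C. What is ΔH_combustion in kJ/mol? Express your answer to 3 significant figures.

ΔT = 43.87 − 25.10 = 18.77 °C
q_cal = C_cal × ΔT = 10.35 × 18.77 = 194.2695 kJ
n = 11.7 / 342.3 = 0.03418 mol
q_rxn = −q_cal = -194.2695 kJ
ΔH = -194.2695 / 0.03418 = -5684 kJ/mol

ΔH = -5680 kJ/mol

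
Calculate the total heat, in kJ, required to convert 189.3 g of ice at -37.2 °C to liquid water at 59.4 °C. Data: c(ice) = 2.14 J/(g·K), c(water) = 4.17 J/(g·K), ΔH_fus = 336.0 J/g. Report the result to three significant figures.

q1 (heat ice -37.2→0.0 °C): 189.3 × 2.14 × 37.2 = 15070 J
q2 (melt at 0 °C): 189.3 × 336.0 = 63605 J
q3 (heat water 0.0→59.4 °C): 189.3 × 4.17 × 59.4 = 46889 J
Total: 15070 + 63605 + 46889 = 125564 J = 126 kJ

q = 126 kJ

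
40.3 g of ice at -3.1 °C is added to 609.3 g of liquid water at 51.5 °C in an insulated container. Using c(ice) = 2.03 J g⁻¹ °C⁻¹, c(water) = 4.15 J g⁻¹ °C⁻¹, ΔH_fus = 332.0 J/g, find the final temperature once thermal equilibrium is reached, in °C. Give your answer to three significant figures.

Heat to bring ice to 0 °C and melt it: q₁ = 40.3×2.03×3.1 + 40.3×332.0 = 13633 J
Heat the water can supply cooling to 0 °C: 609.3×4.15×51.5 = 130223 J > q₁, so all ice melts.
Energy balance: 609.3×4.15×(51.5 − T) = 13633 + 40.3×4.15×(T − 0)
2528.595(51.5 − T) = 13633 + 167.245 T
130223 − 13633 = 2695.840 T
T = 116590 / 2695.840 = 43.248 °C

T_f = 43.2 °C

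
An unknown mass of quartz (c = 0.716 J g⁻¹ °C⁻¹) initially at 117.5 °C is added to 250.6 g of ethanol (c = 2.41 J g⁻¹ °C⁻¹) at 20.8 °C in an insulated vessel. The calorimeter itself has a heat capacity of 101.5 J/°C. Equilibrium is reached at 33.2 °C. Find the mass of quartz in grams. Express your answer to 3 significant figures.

q_gained = (250.6 × 2.41 + 101.5) × (33.2 − 20.8) = 8748 J
q_lost = m × 0.716 × (117.5 − 33.2) = 60.3588 m
m = 8748 / 60.3588 = 145 g

m = 145 g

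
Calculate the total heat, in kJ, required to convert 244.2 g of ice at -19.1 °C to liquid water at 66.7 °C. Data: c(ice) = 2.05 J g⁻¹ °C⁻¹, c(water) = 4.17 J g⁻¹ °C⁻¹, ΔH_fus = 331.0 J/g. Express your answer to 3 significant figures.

q = 158 kJ

q1 (heat ice -19.1→0.0 °C): 244.2 × 2.05 × 19.1 = 9562 J
q2 (melt at 0 °C): 244.2 × 331.0 = 80830 J
q3 (heat water 0.0→66.7 °C): 244.2 × 4.17 × 66.7 = 67922 J
Total: 9562 + 80830 + 67922 = 158314 J = 158 kJ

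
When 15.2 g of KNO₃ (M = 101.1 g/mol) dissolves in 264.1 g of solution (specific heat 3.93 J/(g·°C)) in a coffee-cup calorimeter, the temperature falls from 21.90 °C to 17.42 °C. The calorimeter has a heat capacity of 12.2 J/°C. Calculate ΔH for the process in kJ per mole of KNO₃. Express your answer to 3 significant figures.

|ΔT| = |17.42 − 21.90| = 4.48 °C
|q_surr| = (264.1 × 3.93 + 12.2) × 4.48 = 1050.113 × 4.48 = 4705 J
n(KNO₃) = 15.2 / 101.1 = 0.1503 mol
Temperature fell, so q_rxn = +|q_surr| = 4.705 kJ
ΔH = q_rxn / n = 31.30 kJ/mol

ΔH = 31.3 kJ/mol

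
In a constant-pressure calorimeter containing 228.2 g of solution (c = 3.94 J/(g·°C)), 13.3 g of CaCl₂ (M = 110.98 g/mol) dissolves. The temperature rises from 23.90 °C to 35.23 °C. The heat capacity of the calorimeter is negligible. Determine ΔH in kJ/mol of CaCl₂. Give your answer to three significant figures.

|ΔT| = |35.23 − 23.90| = 11.33 °C
|q_surr| = (228.2 × 3.94) × 11.33 = 899.108 × 11.33 = 10187 J
n(CaCl₂) = 13.3 / 110.98 = 0.11984 mol
Temperature rose, so q_rxn = −|q_surr| = -10.187 kJ
ΔH = q_rxn / n = -85.01 kJ/mol

ΔH = -85.0 kJ/mol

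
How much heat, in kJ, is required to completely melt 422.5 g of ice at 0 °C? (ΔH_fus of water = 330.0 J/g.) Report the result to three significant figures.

q = m × ΔH_fus = 422.5 × 330.0 = 139400 J = 139 kJ

q = 139 kJ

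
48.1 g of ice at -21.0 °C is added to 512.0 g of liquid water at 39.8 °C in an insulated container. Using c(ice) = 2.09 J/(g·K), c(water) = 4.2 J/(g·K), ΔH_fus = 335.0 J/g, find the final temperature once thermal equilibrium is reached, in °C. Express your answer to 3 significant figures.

T_f = 28.6 °C

Heat to bring ice to 0 °C and melt it: q₁ = 48.1×2.09×21.0 + 48.1×335.0 = 18225 J
Heat the water can supply cooling to 0 °C: 512.0×4.2×39.8 = 85585.9 J > q₁, so all ice melts.
Energy balance: 512.0×4.2×(39.8 − T) = 18225 + 48.1×4.2×(T − 0)
2150.4(39.8 − T) = 18225 + 202.02 T
85585.9 − 18225 = 2352.42 T
T = 67360.9 / 2352.42 = 28.63 °C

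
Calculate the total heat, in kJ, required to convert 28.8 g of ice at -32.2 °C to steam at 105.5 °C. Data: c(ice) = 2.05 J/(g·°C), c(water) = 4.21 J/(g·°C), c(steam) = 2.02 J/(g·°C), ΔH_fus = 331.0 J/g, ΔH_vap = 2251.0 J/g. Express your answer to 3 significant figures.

q = 88.7 kJ

q1 (heat ice -32.2→0.0 °C): 28.8 × 2.05 × 32.2 = 1901 J
q2 (melt at 0 °C): 28.8 × 331.0 = 9533 J
q3 (heat water 0.0→100.0 °C): 28.8 × 4.21 × 100.0 = 12125 J
q4 (vaporize at 100 °C): 28.8 × 2251.0 = 64829 J
q5 (heat steam 100.0→105.5 °C): 28.8 × 2.02 × 5.5 = 320 J
Total: 1901 + 9533 + 12125 + 64829 + 320 = 88708 J = 88.7 kJ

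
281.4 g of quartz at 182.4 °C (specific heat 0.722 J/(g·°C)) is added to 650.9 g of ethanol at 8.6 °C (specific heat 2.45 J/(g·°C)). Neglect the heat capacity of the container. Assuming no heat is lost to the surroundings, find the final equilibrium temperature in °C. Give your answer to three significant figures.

T_f = 28.2 °C

Heat lost by quartz = heat gained by ethanol.
(281.4)(0.722)(182.4 − T) = (650.9)(2.45)(T − 8.6)
203.1708 (182.4 − T) = 1594.705 (T − 8.6)
37058 − 203.1708 T = 1594.705 T − 13714
50772 = 1797.8758 T
T = 28.24 °C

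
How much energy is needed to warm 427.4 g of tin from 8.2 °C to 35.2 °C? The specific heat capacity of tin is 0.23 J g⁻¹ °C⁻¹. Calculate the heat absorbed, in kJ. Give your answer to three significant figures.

q = m c ΔT = 427.4 × 0.23 × (35.2 − 8.2)
q = 427.4 × 0.23 × 27.0 = 2654 J = 2.65 kJ

q = 2.65 kJ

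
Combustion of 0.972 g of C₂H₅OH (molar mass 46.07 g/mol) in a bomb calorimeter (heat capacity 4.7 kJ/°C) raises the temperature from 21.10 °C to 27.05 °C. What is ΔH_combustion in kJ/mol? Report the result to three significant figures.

ΔT = 27.05 − 21.10 = 5.95 °C
q_cal = C_cal × ΔT = 4.7 × 5.95 = 27.965 kJ
n = 0.972 / 46.07 = 0.02110 mol
q_rxn = −q_cal = -27.965 kJ
ΔH = -27.965 / 0.02110 = -1325 kJ/mol

ΔH = -1330 kJ/mol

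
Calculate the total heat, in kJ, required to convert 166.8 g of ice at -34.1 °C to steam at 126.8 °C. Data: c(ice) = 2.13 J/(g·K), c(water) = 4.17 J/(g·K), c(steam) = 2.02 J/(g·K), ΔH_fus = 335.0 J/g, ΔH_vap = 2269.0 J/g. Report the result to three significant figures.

q1 (heat ice -34.1→0.0 °C): 166.8 × 2.13 × 34.1 = 12115 J
q2 (melt at 0 °C): 166.8 × 335.0 = 55878 J
q3 (heat water 0.0→100.0 °C): 166.8 × 4.17 × 100.0 = 69556 J
q4 (vaporize at 100 °C): 166.8 × 2269.0 = 378469 J
q5 (heat steam 100.0→126.8 °C): 166.8 × 2.02 × 26.8 = 9030 J
Total: 12115 + 55878 + 69556 + 378469 + 9030 = 525048 J = 525 kJ

q = 525 kJ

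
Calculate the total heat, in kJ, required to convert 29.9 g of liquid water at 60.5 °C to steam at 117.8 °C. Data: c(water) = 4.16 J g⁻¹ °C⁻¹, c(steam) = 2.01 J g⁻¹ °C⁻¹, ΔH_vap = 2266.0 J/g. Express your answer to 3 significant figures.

q = 73.7 kJ

q1 (heat water 60.5→100.0 °C): 29.9 × 4.16 × 39.5 = 4913 J
q2 (vaporize at 100 °C): 29.9 × 2266.0 = 67753 J
q3 (heat steam 100.0→117.8 °C): 29.9 × 2.01 × 17.8 = 1070 J
Total: 4913 + 67753 + 1070 = 73736 J = 73.7 kJ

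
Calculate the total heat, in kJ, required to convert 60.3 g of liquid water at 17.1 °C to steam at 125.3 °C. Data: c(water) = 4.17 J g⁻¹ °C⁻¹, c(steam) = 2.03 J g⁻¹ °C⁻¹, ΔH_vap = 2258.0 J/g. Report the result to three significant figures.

q1 (heat water 17.1→100.0 °C): 60.3 × 4.17 × 82.9 = 20845 J
q2 (vaporize at 100 °C): 60.3 × 2258.0 = 136157 J
q3 (heat steam 100.0→125.3 °C): 60.3 × 2.03 × 25.3 = 3097 J
Total: 20845 + 136157 + 3097 = 160099 J = 160 kJ

q = 160 kJ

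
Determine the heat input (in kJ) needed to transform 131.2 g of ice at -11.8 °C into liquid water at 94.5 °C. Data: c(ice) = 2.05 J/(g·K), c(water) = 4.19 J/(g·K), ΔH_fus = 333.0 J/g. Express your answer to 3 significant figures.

q1 (heat ice -11.8→0.0 °C): 131.2 × 2.05 × 11.8 = 3174 J
q2 (melt at 0 °C): 131.2 × 333.0 = 43690 J
q3 (heat water 0.0→94.5 °C): 131.2 × 4.19 × 94.5 = 51949 J
Total: 3174 + 43690 + 51949 = 98813 J = 98.8 kJ

q = 98.8 kJ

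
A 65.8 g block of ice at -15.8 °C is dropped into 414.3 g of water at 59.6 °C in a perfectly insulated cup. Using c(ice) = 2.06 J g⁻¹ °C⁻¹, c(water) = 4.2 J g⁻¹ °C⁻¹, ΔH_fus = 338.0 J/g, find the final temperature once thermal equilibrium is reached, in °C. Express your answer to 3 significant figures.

Heat to bring ice to 0 °C and melt it: q₁ = 65.8×2.06×15.8 + 65.8×338.0 = 24382 J
Heat the water can supply cooling to 0 °C: 414.3×4.2×59.6 = 103708 J > q₁, so all ice melts.
Energy balance: 414.3×4.2×(59.6 − T) = 24382 + 65.8×4.2×(T − 0)
1740.06(59.6 − T) = 24382 + 276.36 T
103708 − 24382 = 2016.42 T
T = 79326 / 2016.42 = 39.34 °C

T_f = 39.3 °C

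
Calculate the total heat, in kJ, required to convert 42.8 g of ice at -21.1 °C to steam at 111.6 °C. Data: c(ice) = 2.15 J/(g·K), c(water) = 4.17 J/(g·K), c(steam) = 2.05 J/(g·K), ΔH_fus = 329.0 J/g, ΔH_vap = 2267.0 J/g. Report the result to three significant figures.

q1 (heat ice -21.1→0.0 °C): 42.8 × 2.15 × 21.1 = 1942 J
q2 (melt at 0 °C): 42.8 × 329.0 = 14081 J
q3 (heat water 0.0→100.0 °C): 42.8 × 4.17 × 100.0 = 17848 J
q4 (vaporize at 100 °C): 42.8 × 2267.0 = 97028 J
q5 (heat steam 100.0→111.6 °C): 42.8 × 2.05 × 11.6 = 1018 J
Total: 1942 + 14081 + 17848 + 97028 + 1018 = 131917 J = 132 kJ

q = 132 kJ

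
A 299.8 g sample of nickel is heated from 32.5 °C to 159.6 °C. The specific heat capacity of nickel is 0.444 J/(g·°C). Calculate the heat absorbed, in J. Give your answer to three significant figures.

q = m c ΔT = 299.8 × 0.444 × (159.6 − 32.5)
q = 299.8 × 0.444 × 127.1 = 16920 J

q = 16900 J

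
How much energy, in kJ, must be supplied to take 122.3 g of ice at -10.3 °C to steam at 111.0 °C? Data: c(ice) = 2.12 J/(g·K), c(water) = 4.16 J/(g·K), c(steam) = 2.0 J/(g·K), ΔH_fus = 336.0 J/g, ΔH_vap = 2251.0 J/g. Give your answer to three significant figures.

q1 (heat ice -10.3→0.0 °C): 122.3 × 2.12 × 10.3 = 2671 J
q2 (melt at 0 °C): 122.3 × 336.0 = 41093 J
q3 (heat water 0.0→100.0 °C): 122.3 × 4.16 × 100.0 = 50877 J
q4 (vaporize at 100 °C): 122.3 × 2251.0 = 275297 J
q5 (heat steam 100.0→111.0 °C): 122.3 × 2.0 × 11.0 = 2691 J
Total: 2671 + 41093 + 50877 + 275297 + 2691 = 372629 J = 373 kJ

q = 373 kJ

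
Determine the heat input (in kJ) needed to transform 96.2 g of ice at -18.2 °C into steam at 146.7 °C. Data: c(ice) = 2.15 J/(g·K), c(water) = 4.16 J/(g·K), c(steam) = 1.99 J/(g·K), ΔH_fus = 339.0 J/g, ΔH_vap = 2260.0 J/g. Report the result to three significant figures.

q1 (heat ice -18.2→0.0 °C): 96.2 × 2.15 × 18.2 = 3764 J
q2 (melt at 0 °C): 96.2 × 339.0 = 32612 J
q3 (heat water 0.0→100.0 °C): 96.2 × 4.16 × 100.0 = 40019 J
q4 (vaporize at 100 °C): 96.2 × 2260.0 = 217412 J
q5 (heat steam 100.0→146.7 °C): 96.2 × 1.99 × 46.7 = 8940 J
Total: 3764 + 32612 + 40019 + 217412 + 8940 = 302747 J = 303 kJ

q = 303 kJ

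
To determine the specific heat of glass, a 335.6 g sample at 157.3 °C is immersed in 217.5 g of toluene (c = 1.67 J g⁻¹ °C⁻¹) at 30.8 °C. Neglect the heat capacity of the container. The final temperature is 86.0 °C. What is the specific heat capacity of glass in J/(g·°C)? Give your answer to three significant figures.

c = 0.838 J/(g·°C)

q_gained = (217.5 × 1.67) × (86.0 − 30.8) = 20050 J
q_lost = 335.6 × c × (157.3 − 86.0) = 23928.28 c
Set equal: c = 20050 / 23928.28 = 0.838 J/(g·°C)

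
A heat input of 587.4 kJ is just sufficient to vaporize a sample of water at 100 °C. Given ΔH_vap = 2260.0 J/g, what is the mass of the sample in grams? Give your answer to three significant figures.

m = 260 g

m = q / ΔH_vap = 587400 J / 2260.0 J/g = 260 g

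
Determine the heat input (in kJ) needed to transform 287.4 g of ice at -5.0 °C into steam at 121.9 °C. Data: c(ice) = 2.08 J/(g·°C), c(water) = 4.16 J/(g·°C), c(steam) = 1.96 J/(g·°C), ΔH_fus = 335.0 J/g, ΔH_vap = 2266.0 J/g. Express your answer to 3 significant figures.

q1 (heat ice -5.0→0.0 °C): 287.4 × 2.08 × 5.0 = 2989 J
q2 (melt at 0 °C): 287.4 × 335.0 = 96279 J
q3 (heat water 0.0→100.0 °C): 287.4 × 4.16 × 100.0 = 119558 J
q4 (vaporize at 100 °C): 287.4 × 2266.0 = 651248 J
q5 (heat steam 100.0→121.9 °C): 287.4 × 1.96 × 21.9 = 12336 J
Total: 2989 + 96279 + 119558 + 651248 + 12336 = 882410 J = 882 kJ

q = 882 kJ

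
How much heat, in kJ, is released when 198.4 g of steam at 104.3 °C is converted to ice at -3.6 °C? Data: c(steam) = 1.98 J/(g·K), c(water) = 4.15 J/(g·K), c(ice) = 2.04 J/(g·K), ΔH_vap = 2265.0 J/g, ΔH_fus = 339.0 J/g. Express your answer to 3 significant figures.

q = 602 kJ

q1 (cool steam 104.3→100 °C): 198.4 × 1.98 × 4.3 = 1689 J
q2 (condense at 100 °C): 198.4 × 2265.0 = 449376 J
q3 (cool water 100→0 °C): 198.4 × 4.15 × 100.0 = 82336 J
q4 (freeze at 0 °C): 198.4 × 339.0 = 67258 J
q5 (cool ice 0→-3.6 °C): 198.4 × 2.04 × 3.6 = 1457 J
Total: 1689 + 449376 + 82336 + 67258 + 1457 = 602116 J = 602 kJ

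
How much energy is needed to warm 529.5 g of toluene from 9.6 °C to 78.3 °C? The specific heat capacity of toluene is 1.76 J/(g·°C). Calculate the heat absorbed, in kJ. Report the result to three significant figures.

q = m c ΔT = 529.5 × 1.76 × (78.3 − 9.6)
q = 529.5 × 1.76 × 68.7 = 64020 J = 64.0 kJ

q = 64.0 kJ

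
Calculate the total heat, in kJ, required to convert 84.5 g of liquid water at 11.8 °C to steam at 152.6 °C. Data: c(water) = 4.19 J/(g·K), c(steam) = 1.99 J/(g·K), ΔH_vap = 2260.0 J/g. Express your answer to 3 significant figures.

q = 231 kJ

q1 (heat water 11.8→100.0 °C): 84.5 × 4.19 × 88.2 = 31228 J
q2 (vaporize at 100 °C): 84.5 × 2260.0 = 190970 J
q3 (heat steam 100.0→152.6 °C): 84.5 × 1.99 × 52.6 = 8845 J
Total: 31228 + 190970 + 8845 = 231043 J = 231 kJ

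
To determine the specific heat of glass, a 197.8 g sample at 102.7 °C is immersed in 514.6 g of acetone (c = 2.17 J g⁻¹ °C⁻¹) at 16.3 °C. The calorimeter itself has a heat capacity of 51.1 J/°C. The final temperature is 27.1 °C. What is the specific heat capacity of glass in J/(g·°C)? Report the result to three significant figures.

q_gained = (514.6 × 2.17 + 51.1) × (27.1 − 16.3) = 12610 J
q_lost = 197.8 × c × (102.7 − 27.1) = 14953.68 c
Set equal: c = 12610 / 14953.68 = 0.843 J/(g·°C)

c = 0.843 J/(g·°C)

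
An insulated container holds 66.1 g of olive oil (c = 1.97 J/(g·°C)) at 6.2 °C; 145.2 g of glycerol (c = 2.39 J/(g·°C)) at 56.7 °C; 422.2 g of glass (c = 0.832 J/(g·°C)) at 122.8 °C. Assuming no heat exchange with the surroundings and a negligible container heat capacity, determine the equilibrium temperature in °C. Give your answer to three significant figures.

Σ mᵢcᵢ(T − Tᵢ) = 0  ⇒  T = Σ mᵢcᵢTᵢ / Σ mᵢcᵢ
Σ mᵢcᵢ = 66.1×1.97 + 145.2×2.39 + 422.2×0.832 = 828.5154
Σ mᵢcᵢTᵢ = 130.217×6.2 + 347.028×56.7 + 351.2704×122.8 = 63620
T = 63620 / 828.5154 = 76.79 °C

T_f = 76.8 °C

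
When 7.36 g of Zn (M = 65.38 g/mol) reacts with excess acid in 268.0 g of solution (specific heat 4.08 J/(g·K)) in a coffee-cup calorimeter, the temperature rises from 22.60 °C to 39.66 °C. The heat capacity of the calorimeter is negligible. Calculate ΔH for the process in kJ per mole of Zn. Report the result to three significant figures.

ΔH = -166 kJ/mol

|ΔT| = |39.66 − 22.60| = 17.06 °C
|q_surr| = (268.0 × 4.08) × 17.06 = 1093.44 × 17.06 = 18650 J
n(Zn) = 7.36 / 65.38 = 0.1126 mol
Temperature rose, so q_rxn = −|q_surr| = -18.65 kJ
ΔH = q_rxn / n = -165.6 kJ/mol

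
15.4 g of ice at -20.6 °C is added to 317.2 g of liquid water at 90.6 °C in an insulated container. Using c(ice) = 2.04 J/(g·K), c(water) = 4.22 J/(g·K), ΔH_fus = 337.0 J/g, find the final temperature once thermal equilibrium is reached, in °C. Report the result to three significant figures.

T_f = 82.2 °C

Heat to bring ice to 0 °C and melt it: q₁ = 15.4×2.04×20.6 + 15.4×337.0 = 5837.0 J
Heat the water can supply cooling to 0 °C: 317.2×4.22×90.6 = 121276 J > q₁, so all ice melts.
Energy balance: 317.2×4.22×(90.6 − T) = 5837.0 + 15.4×4.22×(T − 0)
1338.584(90.6 − T) = 5837.0 + 64.988 T
121276 − 5837.0 = 1403.572 T
T = 115439.0 / 1403.572 = 82.247 °C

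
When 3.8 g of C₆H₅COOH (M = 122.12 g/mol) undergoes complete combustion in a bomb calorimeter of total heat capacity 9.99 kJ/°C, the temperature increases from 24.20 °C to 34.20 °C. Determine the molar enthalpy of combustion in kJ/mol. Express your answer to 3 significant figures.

ΔH = -3210 kJ/mol

ΔT = 34.20 − 24.20 = 10.00 °C
q_cal = C_cal × ΔT = 9.99 × 10.00 = 99.9 kJ
n = 3.8 / 122.12 = 0.03112 mol
q_rxn = −q_cal = -99.9 kJ
ΔH = -99.9 / 0.03112 = -3210 kJ/mol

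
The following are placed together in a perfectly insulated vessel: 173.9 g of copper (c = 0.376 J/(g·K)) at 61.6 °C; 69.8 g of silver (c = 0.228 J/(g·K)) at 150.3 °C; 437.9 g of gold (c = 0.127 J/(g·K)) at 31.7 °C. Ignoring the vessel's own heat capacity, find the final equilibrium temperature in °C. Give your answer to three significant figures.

T_f = 59.8 °C

Σ mᵢcᵢ(T − Tᵢ) = 0  ⇒  T = Σ mᵢcᵢTᵢ / Σ mᵢcᵢ
Σ mᵢcᵢ = 173.9×0.376 + 69.8×0.228 + 437.9×0.127 = 136.9141
Σ mᵢcᵢTᵢ = 65.3864×61.6 + 15.9144×150.3 + 55.6133×31.7 = 8182.7
T = 8182.7 / 136.9141 = 59.77 °C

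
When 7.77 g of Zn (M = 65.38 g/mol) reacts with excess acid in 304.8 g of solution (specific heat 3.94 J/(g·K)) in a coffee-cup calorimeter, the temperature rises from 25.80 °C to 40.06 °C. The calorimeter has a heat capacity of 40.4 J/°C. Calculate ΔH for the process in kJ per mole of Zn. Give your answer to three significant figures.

|ΔT| = |40.06 − 25.80| = 14.26 °C
|q_surr| = (304.8 × 3.94 + 40.4) × 14.26 = 1241.312 × 14.26 = 17700 J
n(Zn) = 7.77 / 65.38 = 0.1188 mol
Temperature rose, so q_rxn = −|q_surr| = -17.70 kJ
ΔH = q_rxn / n = -149.0 kJ/mol

ΔH = -149 kJ/mol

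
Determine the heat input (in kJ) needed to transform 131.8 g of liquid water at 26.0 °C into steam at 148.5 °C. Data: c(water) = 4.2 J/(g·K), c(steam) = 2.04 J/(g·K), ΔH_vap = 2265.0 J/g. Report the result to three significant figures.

q = 353 kJ

q1 (heat water 26.0→100.0 °C): 131.8 × 4.2 × 74.0 = 40963 J
q2 (vaporize at 100 °C): 131.8 × 2265.0 = 298527 J
q3 (heat steam 100.0→148.5 °C): 131.8 × 2.04 × 48.5 = 13040 J
Total: 40963 + 298527 + 13040 = 352530 J = 353 kJ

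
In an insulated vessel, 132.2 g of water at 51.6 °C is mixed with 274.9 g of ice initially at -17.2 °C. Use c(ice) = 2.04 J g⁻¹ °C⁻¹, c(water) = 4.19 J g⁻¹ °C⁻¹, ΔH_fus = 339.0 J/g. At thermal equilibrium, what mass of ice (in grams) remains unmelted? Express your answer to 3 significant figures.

Heat to warm all ice to 0 °C: 274.9×2.04×17.2 = 9645.7 J
Heat released by water cooling to 0 °C: 132.2×4.19×51.6 = 28582 J
28582 J < 9645.7 + 274.9×339.0 = 102836.8 J, so not all ice melts; final T = 0 °C.
Heat left for melting: 28582 − 9645.7 = 18936.3 J
Mass melted = 18936.3 / 339.0 = 55.86 g
Ice remaining = 274.9 − 55.86 = 219.04 g

m_ice remaining = 219 g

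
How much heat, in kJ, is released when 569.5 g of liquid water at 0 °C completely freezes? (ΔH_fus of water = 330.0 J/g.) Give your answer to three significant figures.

q = 188 kJ

q = m × ΔH_fus = 569.5 × 330.0 = 187900 J = 188 kJ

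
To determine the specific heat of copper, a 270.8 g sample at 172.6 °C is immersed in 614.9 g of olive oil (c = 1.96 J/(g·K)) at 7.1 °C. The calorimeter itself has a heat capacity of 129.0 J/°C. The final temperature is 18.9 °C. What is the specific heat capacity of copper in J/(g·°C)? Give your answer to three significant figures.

q_gained = (614.9 × 1.96 + 129.0) × (18.9 − 7.1) = 15740 J
q_lost = 270.8 × c × (172.6 − 18.9) = 41621.96 c
Set equal: c = 15740 / 41621.96 = 0.378 J/(g·°C)

c = 0.378 J/(g·°C)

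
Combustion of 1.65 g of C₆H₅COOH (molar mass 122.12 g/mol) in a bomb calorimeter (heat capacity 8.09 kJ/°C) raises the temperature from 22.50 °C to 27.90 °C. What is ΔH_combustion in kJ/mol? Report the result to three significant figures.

ΔT = 27.90 − 22.50 = 5.40 °C
q_cal = C_cal × ΔT = 8.09 × 5.40 = 43.686 kJ
n = 1.65 / 122.12 = 0.01351 mol
q_rxn = −q_cal = -43.686 kJ
ΔH = -43.686 / 0.01351 = -3234 kJ/mol

ΔH = -3230 kJ/mol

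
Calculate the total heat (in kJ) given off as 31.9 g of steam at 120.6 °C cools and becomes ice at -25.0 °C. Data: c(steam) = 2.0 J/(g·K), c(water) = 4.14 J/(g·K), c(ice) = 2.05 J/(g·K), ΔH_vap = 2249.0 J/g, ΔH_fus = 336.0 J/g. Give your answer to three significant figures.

q1 (cool steam 120.6→100 °C): 31.9 × 2.0 × 20.6 = 1314 J
q2 (condense at 100 °C): 31.9 × 2249.0 = 71743 J
q3 (cool water 100→0 °C): 31.9 × 4.14 × 100.0 = 13207 J
q4 (freeze at 0 °C): 31.9 × 336.0 = 10718 J
q5 (cool ice 0→-25.0 °C): 31.9 × 2.05 × 25.0 = 1635 J
Total: 1314 + 71743 + 13207 + 10718 + 1635 = 98617 J = 98.6 kJ

q = 98.6 kJ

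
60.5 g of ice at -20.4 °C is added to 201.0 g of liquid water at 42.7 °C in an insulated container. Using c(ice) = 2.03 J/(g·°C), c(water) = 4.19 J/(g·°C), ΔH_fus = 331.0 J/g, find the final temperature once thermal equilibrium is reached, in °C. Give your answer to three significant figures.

T_f = 12.3 °C

Heat to bring ice to 0 °C and melt it: q₁ = 60.5×2.03×20.4 + 60.5×331.0 = 22531 J
Heat the water can supply cooling to 0 °C: 201.0×4.19×42.7 = 35961.5 J > q₁, so all ice melts.
Energy balance: 201.0×4.19×(42.7 − T) = 22531 + 60.5×4.19×(T − 0)
842.19(42.7 − T) = 22531 + 253.495 T
35961.5 − 22531 = 1095.685 T
T = 13430.5 / 1095.685 = 12.26 °C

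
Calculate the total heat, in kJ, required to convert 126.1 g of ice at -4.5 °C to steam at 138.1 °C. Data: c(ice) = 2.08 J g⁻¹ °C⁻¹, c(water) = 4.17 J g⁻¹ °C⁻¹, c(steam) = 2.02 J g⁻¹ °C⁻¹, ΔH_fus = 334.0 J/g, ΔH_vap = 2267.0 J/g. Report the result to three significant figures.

q = 391 kJ

q1 (heat ice -4.5→0.0 °C): 126.1 × 2.08 × 4.5 = 1180 J
q2 (melt at 0 °C): 126.1 × 334.0 = 42117 J
q3 (heat water 0.0→100.0 °C): 126.1 × 4.17 × 100.0 = 52584 J
q4 (vaporize at 100 °C): 126.1 × 2267.0 = 285869 J
q5 (heat steam 100.0→138.1 °C): 126.1 × 2.02 × 38.1 = 9705 J
Total: 1180 + 42117 + 52584 + 285869 + 9705 = 391455 J = 391 kJ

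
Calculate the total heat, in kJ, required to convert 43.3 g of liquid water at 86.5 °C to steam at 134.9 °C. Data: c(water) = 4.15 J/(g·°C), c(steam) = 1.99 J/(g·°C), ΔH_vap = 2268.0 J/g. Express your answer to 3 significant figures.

q = 104 kJ

q1 (heat water 86.5→100.0 °C): 43.3 × 4.15 × 13.5 = 2426 J
q2 (vaporize at 100 °C): 43.3 × 2268.0 = 98204 J
q3 (heat steam 100.0→134.9 °C): 43.3 × 1.99 × 34.9 = 3007 J
Total: 2426 + 98204 + 3007 = 103637 J = 104 kJ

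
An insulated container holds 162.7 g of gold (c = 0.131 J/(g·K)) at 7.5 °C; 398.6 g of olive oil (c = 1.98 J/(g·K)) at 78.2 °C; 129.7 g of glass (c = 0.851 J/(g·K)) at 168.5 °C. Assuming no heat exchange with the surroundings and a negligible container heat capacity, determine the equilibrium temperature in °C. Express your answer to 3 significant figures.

Σ mᵢcᵢ(T − Tᵢ) = 0  ⇒  T = Σ mᵢcᵢTᵢ / Σ mᵢcᵢ
Σ mᵢcᵢ = 162.7×0.131 + 398.6×1.98 + 129.7×0.851 = 920.9164
Σ mᵢcᵢTᵢ = 21.3137×7.5 + 789.228×78.2 + 110.3747×168.5 = 80476
T = 80476 / 920.9164 = 87.39 °C

T_f = 87.4 °C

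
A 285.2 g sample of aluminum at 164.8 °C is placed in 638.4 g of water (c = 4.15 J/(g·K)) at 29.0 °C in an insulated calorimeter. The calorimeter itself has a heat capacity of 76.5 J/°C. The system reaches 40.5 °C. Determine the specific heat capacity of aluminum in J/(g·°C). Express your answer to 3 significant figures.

c = 0.884 J/(g·°C)

q_gained = (638.4 × 4.15 + 76.5) × (40.5 − 29.0) = 31350 J
q_lost = 285.2 × c × (164.8 − 40.5) = 35450.36 c
Set equal: c = 31350 / 35450.36 = 0.884 J/(g·°C)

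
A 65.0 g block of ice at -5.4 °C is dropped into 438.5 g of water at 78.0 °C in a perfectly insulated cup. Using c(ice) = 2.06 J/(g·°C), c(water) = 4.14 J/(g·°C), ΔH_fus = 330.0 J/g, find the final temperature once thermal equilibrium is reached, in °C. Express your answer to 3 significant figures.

Heat to bring ice to 0 °C and melt it: q₁ = 65.0×2.06×5.4 + 65.0×330.0 = 22173 J
Heat the water can supply cooling to 0 °C: 438.5×4.14×78.0 = 141600 J > q₁, so all ice melts.
Energy balance: 438.5×4.14×(78.0 − T) = 22173 + 65.0×4.14×(T − 0)
1815.39(78.0 − T) = 22173 + 269.1 T
141600 − 22173 = 2084.49 T
T = 119427 / 2084.49 = 57.29 °C

T_f = 57.3 °C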